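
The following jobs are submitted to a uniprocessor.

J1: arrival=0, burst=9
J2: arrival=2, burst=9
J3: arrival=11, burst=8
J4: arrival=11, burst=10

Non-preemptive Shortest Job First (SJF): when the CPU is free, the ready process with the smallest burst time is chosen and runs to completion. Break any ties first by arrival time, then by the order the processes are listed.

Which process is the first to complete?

Schedule: | J1 0-9 | J2 9-18 | J3 18-26 | J4 26-36 |
Completion: J1=9  J2=18  J3=26  J4=36
Finish order: J1 → J2 → J3 → J4

J1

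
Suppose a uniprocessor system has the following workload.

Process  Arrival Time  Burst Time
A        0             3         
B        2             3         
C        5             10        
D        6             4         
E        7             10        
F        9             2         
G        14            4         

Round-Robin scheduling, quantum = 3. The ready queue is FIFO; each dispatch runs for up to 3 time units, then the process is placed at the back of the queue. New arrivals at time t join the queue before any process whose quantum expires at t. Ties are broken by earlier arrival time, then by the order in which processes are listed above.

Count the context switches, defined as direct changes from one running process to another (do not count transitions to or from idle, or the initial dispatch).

Schedule: | A 0-3 | B 3-6 | C 6-9 | D 9-12 | E 12-15 | F 15-17 | C 17-20 | D 20-21 | G 21-24 | E 24-27 | C 27-30 | G 30-31 | E 31-34 | C 34-35 | E 35-36 |
Completion: A=3  B=6  C=35  D=21  E=36  F=17  G=31

14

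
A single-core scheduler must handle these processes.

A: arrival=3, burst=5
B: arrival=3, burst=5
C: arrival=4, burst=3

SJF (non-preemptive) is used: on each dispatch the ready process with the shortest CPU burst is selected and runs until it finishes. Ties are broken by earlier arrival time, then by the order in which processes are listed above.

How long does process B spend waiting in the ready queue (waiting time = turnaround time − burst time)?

Schedule: | idle 0-3 | A 3-8 | C 8-11 | B 11-16 |
Completion: A=8  B=16  C=11
Waiting(B) = turnaround − burst = 13 − 5 = 8

8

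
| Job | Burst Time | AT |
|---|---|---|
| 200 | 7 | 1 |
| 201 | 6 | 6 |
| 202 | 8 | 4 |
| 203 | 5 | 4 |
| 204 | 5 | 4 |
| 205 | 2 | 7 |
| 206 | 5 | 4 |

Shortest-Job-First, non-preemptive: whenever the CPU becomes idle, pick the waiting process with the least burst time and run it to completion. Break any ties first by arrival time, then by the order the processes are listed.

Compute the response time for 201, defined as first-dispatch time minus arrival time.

19

Gantt: | idle 0-1 | 200 1-8 | 205 8-10 | 203 10-15 | 204 15-20 | 206 20-25 | 201 25-31 | 202 31-39 |
Completion: 200=8  201=31  202=39  203=15  204=20  205=10  206=25
Turnaround (C−A): 200=7  201=25  202=35  203=11  204=16  205=3  206=21
Response(201) = first start − arrival = 25 − 6 = 19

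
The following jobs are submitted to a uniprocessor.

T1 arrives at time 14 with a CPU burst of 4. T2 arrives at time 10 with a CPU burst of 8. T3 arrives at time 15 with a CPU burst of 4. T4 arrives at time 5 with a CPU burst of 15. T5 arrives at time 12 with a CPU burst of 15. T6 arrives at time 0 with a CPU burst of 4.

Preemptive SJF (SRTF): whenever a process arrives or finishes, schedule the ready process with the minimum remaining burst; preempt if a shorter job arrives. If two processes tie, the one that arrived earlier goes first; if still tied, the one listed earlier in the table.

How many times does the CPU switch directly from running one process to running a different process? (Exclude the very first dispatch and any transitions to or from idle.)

Schedule: | T6 0-4 | idle 4-5 | T4 5-10 | T2 10-18 | T1 18-22 | T3 22-26 | T4 26-36 | T5 36-51 |
Completion: T1=22  T2=18  T3=26  T4=36  T5=51  T6=4

5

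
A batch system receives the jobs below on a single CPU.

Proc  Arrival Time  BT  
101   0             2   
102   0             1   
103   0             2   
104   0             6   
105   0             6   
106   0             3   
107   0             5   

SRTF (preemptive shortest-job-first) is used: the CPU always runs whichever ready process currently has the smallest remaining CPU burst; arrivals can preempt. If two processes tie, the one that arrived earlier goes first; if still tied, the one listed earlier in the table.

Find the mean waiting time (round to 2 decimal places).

Schedule: | 102 0-1 | 101 1-3 | 103 3-5 | 106 5-8 | 107 8-13 | 104 13-19 | 105 19-25 |
Completion: 101=3  102=1  103=5  104=19  105=25  106=8  107=13
Turnaround (C−A): 101=3  102=1  103=5  104=19  105=25  106=8  107=13
Waiting times: 101=1, 102=0, 103=3, 104=13, 105=19, 106=5, 107=8
Average waiting = (1+0+3+13+19+5+8) / 7 = 49/7 = 7.00

7.00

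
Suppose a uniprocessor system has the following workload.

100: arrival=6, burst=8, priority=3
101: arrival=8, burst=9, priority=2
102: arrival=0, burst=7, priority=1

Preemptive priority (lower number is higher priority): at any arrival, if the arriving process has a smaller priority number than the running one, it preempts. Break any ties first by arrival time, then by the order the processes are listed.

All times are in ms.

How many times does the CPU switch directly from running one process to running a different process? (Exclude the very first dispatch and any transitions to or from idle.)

3

Timeline: | 102 0-7 | 100 7-8 | 101 8-17 | 100 17-24 |
Completion: 100=24  101=17  102=7
Turnaround (C−A): 100=18  101=9  102=7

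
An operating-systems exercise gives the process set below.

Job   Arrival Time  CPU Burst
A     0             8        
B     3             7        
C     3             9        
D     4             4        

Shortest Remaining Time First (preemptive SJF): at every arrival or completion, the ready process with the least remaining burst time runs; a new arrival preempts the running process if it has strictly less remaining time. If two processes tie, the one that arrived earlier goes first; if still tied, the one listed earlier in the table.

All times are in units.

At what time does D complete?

Gantt: | A 0-8 | D 8-12 | B 12-19 | C 19-28 |
Completion: A=8  B=19  C=28  D=12
Turnaround (C−A): A=8  B=16  C=25  D=8

12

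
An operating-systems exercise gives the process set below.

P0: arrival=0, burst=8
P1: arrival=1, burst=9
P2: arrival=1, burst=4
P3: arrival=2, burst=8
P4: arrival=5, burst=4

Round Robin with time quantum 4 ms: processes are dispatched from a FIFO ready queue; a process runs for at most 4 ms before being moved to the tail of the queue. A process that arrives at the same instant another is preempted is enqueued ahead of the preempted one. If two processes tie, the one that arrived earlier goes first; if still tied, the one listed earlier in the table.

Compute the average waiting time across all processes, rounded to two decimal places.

Gantt: | P0 0-4 | P1 4-8 | P2 8-12 | P3 12-16 | P0 16-20 | P4 20-24 | P1 24-28 | P3 28-32 | P1 32-33 |
Completion: P0=20  P1=33  P2=12  P3=32  P4=24
Turnaround (C−A): P0=20  P1=32  P2=11  P3=30  P4=19
Waiting times: P0=12, P1=23, P2=7, P3=22, P4=15
Average waiting = (12+23+7+22+15) / 5 = 79/5 = 15.80

15.80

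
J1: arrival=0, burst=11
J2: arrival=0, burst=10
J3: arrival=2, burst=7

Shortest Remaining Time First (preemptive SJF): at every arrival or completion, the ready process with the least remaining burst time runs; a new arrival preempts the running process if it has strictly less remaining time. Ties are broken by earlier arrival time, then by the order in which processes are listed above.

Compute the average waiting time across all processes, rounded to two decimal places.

8.00

Schedule: | J2 0-2 | J3 2-9 | J2 9-17 | J1 17-28 |
Completion: J1=28  J2=17  J3=9
Waiting times: J1=17, J2=7, J3=0
Average waiting = (17+7+0) / 3 = 24/3 = 8.00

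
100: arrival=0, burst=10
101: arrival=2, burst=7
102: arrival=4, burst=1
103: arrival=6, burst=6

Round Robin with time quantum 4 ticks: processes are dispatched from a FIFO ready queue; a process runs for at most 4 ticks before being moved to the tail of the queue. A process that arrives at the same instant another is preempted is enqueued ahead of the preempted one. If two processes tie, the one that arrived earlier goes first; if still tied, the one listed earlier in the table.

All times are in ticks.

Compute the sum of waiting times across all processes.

Timeline: | 100 0-4 | 101 4-8 | 102 8-9 | 100 9-13 | 103 13-17 | 101 17-20 | 100 20-22 | 103 22-24 |
Completion: 100=22  101=20  102=9  103=24
Waiting = turnaround − burst: 100=12, 101=11, 102=4, 103=12
Total waiting = 12 + 11 + 4 + 12 = 39

39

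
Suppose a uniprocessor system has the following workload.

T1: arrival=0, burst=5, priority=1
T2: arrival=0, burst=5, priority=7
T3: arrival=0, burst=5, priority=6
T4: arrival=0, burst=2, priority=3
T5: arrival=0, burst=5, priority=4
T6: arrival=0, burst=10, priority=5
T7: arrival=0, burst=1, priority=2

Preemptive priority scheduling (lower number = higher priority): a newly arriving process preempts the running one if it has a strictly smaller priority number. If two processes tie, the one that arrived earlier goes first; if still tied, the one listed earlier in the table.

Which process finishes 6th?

T3

Schedule: | T1 0-5 | T7 5-6 | T4 6-8 | T5 8-13 | T6 13-23 | T3 23-28 | T2 28-33 |
Completion: T1=5  T2=33  T3=28  T4=8  T5=13  T6=23  T7=6
Turnaround (C−A): T1=5  T2=33  T3=28  T4=8  T5=13  T6=23  T7=6
Finish order: T1 → T7 → T4 → T5 → T6 → T3 → T2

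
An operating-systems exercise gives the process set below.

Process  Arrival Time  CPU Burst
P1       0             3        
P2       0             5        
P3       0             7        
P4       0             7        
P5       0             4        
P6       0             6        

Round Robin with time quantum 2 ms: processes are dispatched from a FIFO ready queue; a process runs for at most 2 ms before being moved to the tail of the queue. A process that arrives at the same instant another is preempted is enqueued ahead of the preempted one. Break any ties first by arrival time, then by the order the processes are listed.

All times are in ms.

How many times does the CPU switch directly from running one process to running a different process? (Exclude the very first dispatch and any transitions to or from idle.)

17

Schedule: | P1 0-2 | P2 2-4 | P3 4-6 | P4 6-8 | P5 8-10 | P6 10-12 | P1 12-13 | P2 13-15 | P3 15-17 | P4 17-19 | P5 19-21 | P6 21-23 | P2 23-24 | P3 24-26 | P4 26-28 | P6 28-30 | P3 30-31 | P4 31-32 |
Completion: P1=13  P2=24  P3=31  P4=32  P5=21  P6=30
Turnaround (C−A): P1=13  P2=24  P3=31  P4=32  P5=21  P6=30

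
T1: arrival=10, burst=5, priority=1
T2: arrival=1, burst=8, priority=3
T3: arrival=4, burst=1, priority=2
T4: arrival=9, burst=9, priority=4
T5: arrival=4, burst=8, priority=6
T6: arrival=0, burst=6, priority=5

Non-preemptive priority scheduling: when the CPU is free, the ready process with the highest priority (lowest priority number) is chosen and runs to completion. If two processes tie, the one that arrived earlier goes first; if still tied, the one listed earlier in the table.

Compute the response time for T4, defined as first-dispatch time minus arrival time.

Gantt: | T6 0-6 | T3 6-7 | T2 7-15 | T1 15-20 | T4 20-29 | T5 29-37 |
Completion: T1=20  T2=15  T3=7  T4=29  T5=37  T6=6
Turnaround (C−A): T1=10  T2=14  T3=3  T4=20  T5=33  T6=6
Response(T4) = first start − arrival = 20 − 9 = 11

11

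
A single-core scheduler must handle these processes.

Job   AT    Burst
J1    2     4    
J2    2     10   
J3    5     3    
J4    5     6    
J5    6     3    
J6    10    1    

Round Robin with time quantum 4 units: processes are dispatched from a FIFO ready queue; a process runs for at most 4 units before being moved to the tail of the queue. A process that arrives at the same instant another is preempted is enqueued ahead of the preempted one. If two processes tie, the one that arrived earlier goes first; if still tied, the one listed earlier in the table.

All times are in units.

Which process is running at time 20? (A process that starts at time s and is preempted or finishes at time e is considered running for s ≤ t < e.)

J6

Gantt: | idle 0-2 | J1 2-6 | J2 6-10 | J3 10-13 | J4 13-17 | J5 17-20 | J6 20-21 | J2 21-25 | J4 25-27 | J2 27-29 |
Completion: J1=6  J2=29  J3=13  J4=27  J5=20  J6=21
Turnaround (C−A): J1=4  J2=27  J3=8  J4=22  J5=14  J6=11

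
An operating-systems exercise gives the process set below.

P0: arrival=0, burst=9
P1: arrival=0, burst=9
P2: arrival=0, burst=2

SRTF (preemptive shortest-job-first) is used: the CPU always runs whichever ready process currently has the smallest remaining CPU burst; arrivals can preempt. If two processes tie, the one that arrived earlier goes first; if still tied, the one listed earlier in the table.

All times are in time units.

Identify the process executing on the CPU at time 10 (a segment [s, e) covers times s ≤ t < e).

P0

Timeline: | P2 0-2 | P0 2-11 | P1 11-20 |
Completion: P0=11  P1=20  P2=2
Turnaround (C−A): P0=11  P1=20  P2=2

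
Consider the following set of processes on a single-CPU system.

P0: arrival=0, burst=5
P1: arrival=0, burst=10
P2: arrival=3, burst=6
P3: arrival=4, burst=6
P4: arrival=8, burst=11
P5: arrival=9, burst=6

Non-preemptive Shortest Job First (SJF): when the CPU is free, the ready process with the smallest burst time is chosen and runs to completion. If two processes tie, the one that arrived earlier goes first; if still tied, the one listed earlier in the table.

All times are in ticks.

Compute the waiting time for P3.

Gantt: | P0 0-5 | P2 5-11 | P3 11-17 | P5 17-23 | P1 23-33 | P4 33-44 |
Completion: P0=5  P1=33  P2=11  P3=17  P4=44  P5=23
Turnaround (C−A): P0=5  P1=33  P2=8  P3=13  P4=36  P5=14
Waiting(P3) = turnaround − burst = 13 − 6 = 7

7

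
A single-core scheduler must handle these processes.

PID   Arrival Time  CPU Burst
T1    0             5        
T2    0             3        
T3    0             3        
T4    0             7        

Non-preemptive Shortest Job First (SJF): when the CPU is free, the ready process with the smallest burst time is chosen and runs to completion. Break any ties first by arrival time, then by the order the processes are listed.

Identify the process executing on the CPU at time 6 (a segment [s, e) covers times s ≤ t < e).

Schedule: | T2 0-3 | T3 3-6 | T1 6-11 | T4 11-18 |
Completion: T1=11  T2=3  T3=6  T4=18
Turnaround (C−A): T1=11  T2=3  T3=6  T4=18

T1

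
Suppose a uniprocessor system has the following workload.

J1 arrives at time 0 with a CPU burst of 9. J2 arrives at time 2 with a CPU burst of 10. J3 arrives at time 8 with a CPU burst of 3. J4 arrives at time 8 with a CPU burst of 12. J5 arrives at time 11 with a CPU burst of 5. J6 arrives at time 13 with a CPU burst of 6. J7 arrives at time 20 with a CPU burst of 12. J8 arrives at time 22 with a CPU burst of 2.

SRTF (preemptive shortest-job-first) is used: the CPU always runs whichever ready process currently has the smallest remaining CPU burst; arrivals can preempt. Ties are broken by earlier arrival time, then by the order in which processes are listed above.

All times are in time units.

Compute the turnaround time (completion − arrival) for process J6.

Timeline: | J1 0-9 | J3 9-12 | J5 12-17 | J6 17-23 | J8 23-25 | J2 25-35 | J4 35-47 | J7 47-59 |
Completion: J1=9  J2=35  J3=12  J4=47  J5=17  J6=23  J7=59  J8=25
Turnaround (C−A): J1=9  J2=33  J3=4  J4=39  J5=6  J6=10  J7=39  J8=3
Turnaround(J6) = completion − arrival = 23 − 13 = 10

10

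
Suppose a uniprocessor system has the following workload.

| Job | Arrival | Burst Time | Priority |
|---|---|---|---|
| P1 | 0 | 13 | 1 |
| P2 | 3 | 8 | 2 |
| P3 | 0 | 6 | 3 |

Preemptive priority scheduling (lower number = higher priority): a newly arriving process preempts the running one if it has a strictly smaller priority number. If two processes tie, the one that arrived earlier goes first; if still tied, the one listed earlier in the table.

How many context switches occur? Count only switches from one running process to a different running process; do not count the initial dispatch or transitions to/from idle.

2

Gantt: | P1 0-13 | P2 13-21 | P3 21-27 |
Completion: P1=13  P2=21  P3=27
Turnaround (C−A): P1=13  P2=18  P3=27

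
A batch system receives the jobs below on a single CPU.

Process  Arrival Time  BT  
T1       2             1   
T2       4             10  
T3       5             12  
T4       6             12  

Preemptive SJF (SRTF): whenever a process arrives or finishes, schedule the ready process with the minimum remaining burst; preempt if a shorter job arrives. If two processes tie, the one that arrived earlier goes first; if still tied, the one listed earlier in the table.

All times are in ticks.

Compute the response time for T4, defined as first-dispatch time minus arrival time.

Gantt: | idle 0-2 | T1 2-3 | idle 3-4 | T2 4-14 | T3 14-26 | T4 26-38 |
Completion: T1=3  T2=14  T3=26  T4=38
Turnaround (C−A): T1=1  T2=10  T3=21  T4=32
Response(T4) = first start − arrival = 26 − 6 = 20

20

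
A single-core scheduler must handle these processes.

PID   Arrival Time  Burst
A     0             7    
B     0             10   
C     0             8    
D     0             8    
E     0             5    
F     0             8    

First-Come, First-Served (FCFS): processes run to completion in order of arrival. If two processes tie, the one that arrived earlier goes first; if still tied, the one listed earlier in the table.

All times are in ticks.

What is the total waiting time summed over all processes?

120

Timeline: | A 0-7 | B 7-17 | C 17-25 | D 25-33 | E 33-38 | F 38-46 |
Completion: A=7  B=17  C=25  D=33  E=38  F=46
Waiting = turnaround − burst: A=0, B=7, C=17, D=25, E=33, F=38
Total waiting = 0 + 7 + 17 + 25 + 33 + 38 = 120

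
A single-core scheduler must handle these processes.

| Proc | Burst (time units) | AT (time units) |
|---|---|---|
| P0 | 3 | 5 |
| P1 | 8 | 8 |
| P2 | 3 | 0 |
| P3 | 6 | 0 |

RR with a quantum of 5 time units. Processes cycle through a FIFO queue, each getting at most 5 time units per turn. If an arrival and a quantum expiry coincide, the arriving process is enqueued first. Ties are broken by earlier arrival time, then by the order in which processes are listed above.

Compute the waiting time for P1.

4

Gantt: | P2 0-3 | P3 3-8 | P0 8-11 | P1 11-16 | P3 16-17 | P1 17-20 |
Completion: P0=11  P1=20  P2=3  P3=17
Turnaround (C−A): P0=6  P1=12  P2=3  P3=17
Waiting(P1) = turnaround − burst = 12 − 8 = 4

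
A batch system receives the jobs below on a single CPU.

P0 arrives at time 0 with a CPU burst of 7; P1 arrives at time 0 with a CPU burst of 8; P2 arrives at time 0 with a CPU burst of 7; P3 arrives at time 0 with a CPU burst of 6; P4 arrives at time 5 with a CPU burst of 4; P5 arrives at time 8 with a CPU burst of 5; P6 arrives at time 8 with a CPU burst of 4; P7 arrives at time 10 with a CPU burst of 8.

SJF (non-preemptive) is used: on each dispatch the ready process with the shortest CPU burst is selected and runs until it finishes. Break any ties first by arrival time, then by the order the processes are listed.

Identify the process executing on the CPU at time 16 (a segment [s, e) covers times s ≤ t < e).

P5

Timeline: | P3 0-6 | P4 6-10 | P6 10-14 | P5 14-19 | P0 19-26 | P2 26-33 | P1 33-41 | P7 41-49 |
Completion: P0=26  P1=41  P2=33  P3=6  P4=10  P5=19  P6=14  P7=49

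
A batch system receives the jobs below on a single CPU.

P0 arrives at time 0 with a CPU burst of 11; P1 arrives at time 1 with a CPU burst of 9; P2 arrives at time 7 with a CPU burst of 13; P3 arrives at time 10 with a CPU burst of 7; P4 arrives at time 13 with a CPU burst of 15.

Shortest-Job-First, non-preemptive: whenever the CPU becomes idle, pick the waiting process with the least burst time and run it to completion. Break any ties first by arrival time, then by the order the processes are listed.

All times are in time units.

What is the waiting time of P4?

Gantt: | P0 0-11 | P3 11-18 | P1 18-27 | P2 27-40 | P4 40-55 |
Completion: P0=11  P1=27  P2=40  P3=18  P4=55
Waiting(P4) = turnaround − burst = 42 − 15 = 27

27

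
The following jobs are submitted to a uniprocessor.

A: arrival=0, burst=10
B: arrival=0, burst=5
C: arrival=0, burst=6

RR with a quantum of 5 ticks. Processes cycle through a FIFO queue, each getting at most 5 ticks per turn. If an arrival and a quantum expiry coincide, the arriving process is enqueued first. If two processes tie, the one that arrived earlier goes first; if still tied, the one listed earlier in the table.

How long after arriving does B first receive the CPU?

5

Timeline: | A 0-5 | B 5-10 | C 10-15 | A 15-20 | C 20-21 |
Completion: A=20  B=10  C=21
Response(B) = first start − arrival = 5 − 0 = 5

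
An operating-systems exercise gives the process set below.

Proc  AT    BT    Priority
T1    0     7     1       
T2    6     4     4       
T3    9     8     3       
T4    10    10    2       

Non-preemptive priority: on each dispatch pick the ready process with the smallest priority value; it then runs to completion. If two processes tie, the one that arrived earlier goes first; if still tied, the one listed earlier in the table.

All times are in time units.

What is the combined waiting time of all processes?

14

Gantt: | T1 0-7 | T2 7-11 | T4 11-21 | T3 21-29 |
Completion: T1=7  T2=11  T3=29  T4=21
Waiting = turnaround − burst: T1=0, T2=1, T3=12, T4=1
Total waiting = 0 + 1 + 12 + 1 = 14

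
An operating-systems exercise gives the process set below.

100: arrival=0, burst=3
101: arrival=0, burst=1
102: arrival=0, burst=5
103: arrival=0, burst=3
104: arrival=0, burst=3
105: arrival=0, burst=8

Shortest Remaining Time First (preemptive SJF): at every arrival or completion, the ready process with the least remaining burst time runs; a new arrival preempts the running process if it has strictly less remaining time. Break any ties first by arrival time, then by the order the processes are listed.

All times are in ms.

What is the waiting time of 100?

Timeline: | 101 0-1 | 100 1-4 | 103 4-7 | 104 7-10 | 102 10-15 | 105 15-23 |
Completion: 100=4  101=1  102=15  103=7  104=10  105=23
Turnaround (C−A): 100=4  101=1  102=15  103=7  104=10  105=23
Waiting(100) = turnaround − burst = 4 − 3 = 1

1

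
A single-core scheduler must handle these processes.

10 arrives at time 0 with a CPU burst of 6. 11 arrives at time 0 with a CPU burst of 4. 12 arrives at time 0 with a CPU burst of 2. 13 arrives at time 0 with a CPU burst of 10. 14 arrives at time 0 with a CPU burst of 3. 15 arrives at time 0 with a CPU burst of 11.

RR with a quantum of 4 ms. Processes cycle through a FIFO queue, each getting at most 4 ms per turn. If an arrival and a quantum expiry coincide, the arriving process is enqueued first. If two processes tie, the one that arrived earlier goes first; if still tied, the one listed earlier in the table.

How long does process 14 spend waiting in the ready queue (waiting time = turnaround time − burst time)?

14

Timeline: | 10 0-4 | 11 4-8 | 12 8-10 | 13 10-14 | 14 14-17 | 15 17-21 | 10 21-23 | 13 23-27 | 15 27-31 | 13 31-33 | 15 33-36 |
Completion: 10=23  11=8  12=10  13=33  14=17  15=36
Waiting(14) = turnaround − burst = 17 − 3 = 14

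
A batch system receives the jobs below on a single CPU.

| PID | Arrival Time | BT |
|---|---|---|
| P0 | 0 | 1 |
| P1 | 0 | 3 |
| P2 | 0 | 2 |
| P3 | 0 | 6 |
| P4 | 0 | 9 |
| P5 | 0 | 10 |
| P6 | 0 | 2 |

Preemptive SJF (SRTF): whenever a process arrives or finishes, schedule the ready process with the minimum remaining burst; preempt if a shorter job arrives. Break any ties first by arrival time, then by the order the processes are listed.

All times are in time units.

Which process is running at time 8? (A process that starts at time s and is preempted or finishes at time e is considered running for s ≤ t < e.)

P3

Schedule: | P0 0-1 | P2 1-3 | P6 3-5 | P1 5-8 | P3 8-14 | P4 14-23 | P5 23-33 |
Completion: P0=1  P1=8  P2=3  P3=14  P4=23  P5=33  P6=5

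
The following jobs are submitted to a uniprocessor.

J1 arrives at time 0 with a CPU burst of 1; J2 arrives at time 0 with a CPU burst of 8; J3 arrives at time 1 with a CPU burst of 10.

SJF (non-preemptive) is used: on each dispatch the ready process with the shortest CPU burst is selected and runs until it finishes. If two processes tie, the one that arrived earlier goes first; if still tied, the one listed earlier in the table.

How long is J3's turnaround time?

18

Schedule: | J1 0-1 | J2 1-9 | J3 9-19 |
Completion: J1=1  J2=9  J3=19
Turnaround(J3) = completion − arrival = 19 − 1 = 18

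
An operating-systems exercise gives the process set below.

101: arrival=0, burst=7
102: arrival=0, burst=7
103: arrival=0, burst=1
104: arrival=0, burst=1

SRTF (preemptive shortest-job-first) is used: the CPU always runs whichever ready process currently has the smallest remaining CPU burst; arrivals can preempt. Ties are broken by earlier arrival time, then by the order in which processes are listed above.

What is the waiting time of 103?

0

Schedule: | 103 0-1 | 104 1-2 | 101 2-9 | 102 9-16 |
Completion: 101=9  102=16  103=1  104=2
Turnaround (C−A): 101=9  102=16  103=1  104=2
Waiting(103) = turnaround − burst = 1 − 1 = 0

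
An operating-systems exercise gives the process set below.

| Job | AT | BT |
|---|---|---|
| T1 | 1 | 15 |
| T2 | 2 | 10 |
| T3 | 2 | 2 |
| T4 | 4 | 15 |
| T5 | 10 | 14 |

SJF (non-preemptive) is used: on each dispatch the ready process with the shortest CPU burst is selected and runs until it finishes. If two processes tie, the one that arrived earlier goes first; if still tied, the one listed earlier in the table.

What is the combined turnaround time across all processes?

Gantt: | idle 0-1 | T1 1-16 | T3 16-18 | T2 18-28 | T5 28-42 | T4 42-57 |
Completion: T1=16  T2=28  T3=18  T4=57  T5=42
Turnaround = completion − arrival: T1=15, T2=26, T3=16, T4=53, T5=32
Total turnaround = 15 + 26 + 16 + 53 + 32 = 142

142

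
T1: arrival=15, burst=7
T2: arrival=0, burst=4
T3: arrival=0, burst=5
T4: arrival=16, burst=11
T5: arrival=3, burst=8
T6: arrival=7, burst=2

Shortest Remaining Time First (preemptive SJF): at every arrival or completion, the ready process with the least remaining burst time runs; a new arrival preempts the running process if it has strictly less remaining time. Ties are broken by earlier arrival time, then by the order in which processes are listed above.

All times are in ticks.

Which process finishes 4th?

Gantt: | T2 0-4 | T3 4-9 | T6 9-11 | T5 11-19 | T1 19-26 | T4 26-37 |
Completion: T1=26  T2=4  T3=9  T4=37  T5=19  T6=11
Turnaround (C−A): T1=11  T2=4  T3=9  T4=21  T5=16  T6=4
Finish order: T2 → T3 → T6 → T5 → T1 → T4

T5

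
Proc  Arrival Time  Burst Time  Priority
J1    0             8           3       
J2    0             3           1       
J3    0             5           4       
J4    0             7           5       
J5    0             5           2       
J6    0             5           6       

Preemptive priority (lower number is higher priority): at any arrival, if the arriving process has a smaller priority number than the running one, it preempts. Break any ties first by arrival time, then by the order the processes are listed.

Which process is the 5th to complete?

Schedule: | J2 0-3 | J5 3-8 | J1 8-16 | J3 16-21 | J4 21-28 | J6 28-33 |
Completion: J1=16  J2=3  J3=21  J4=28  J5=8  J6=33
Turnaround (C−A): J1=16  J2=3  J3=21  J4=28  J5=8  J6=33
Finish order: J2 → J5 → J1 → J3 → J4 → J6

J4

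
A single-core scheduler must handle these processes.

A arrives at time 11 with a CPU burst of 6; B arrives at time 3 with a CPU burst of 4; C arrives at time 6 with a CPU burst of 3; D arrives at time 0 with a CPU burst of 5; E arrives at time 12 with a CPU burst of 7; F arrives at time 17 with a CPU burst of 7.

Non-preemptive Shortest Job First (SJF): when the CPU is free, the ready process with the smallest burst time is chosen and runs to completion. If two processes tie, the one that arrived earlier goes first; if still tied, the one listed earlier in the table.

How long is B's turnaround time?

Gantt: | D 0-5 | B 5-9 | C 9-12 | A 12-18 | E 18-25 | F 25-32 |
Completion: A=18  B=9  C=12  D=5  E=25  F=32
Turnaround(B) = completion − arrival = 9 − 3 = 6

6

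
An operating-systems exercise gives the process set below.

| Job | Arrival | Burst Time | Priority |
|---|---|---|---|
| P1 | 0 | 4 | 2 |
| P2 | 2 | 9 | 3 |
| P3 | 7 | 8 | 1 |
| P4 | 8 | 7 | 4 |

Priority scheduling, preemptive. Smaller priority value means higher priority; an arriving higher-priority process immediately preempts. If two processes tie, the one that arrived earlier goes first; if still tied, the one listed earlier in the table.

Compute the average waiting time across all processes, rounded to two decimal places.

Gantt: | P1 0-4 | P2 4-7 | P3 7-15 | P2 15-21 | P4 21-28 |
Completion: P1=4  P2=21  P3=15  P4=28
Waiting times: P1=0, P2=10, P3=0, P4=13
Average waiting = (0+10+0+13) / 4 = 23/4 = 5.75

5.75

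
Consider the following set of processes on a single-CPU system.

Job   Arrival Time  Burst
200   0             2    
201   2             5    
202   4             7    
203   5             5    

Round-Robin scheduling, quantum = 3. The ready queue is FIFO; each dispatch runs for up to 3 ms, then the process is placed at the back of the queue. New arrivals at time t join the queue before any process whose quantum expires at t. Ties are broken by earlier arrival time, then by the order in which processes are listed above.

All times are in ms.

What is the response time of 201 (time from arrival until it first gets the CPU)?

0

Gantt: | 200 0-2 | 201 2-5 | 202 5-8 | 203 8-11 | 201 11-13 | 202 13-16 | 203 16-18 | 202 18-19 |
Completion: 200=2  201=13  202=19  203=18
Turnaround (C−A): 200=2  201=11  202=15  203=13
Response(201) = first start − arrival = 2 − 2 = 0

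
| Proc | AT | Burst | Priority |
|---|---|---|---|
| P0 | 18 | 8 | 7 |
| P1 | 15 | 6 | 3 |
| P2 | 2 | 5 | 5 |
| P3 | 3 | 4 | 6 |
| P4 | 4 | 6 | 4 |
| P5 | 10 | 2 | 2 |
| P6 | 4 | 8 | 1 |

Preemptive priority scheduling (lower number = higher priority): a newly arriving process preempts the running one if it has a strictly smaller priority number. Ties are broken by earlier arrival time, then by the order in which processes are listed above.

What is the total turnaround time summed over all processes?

Schedule: | idle 0-2 | P2 2-4 | P6 4-12 | P5 12-14 | P4 14-15 | P1 15-21 | P4 21-26 | P2 26-29 | P3 29-33 | P0 33-41 |
Completion: P0=41  P1=21  P2=29  P3=33  P4=26  P5=14  P6=12
Turnaround (C−A): P0=23  P1=6  P2=27  P3=30  P4=22  P5=4  P6=8
Turnaround = completion − arrival: P0=23, P1=6, P2=27, P3=30, P4=22, P5=4, P6=8
Total turnaround = 23 + 6 + 27 + 30 + 22 + 4 + 8 = 120

120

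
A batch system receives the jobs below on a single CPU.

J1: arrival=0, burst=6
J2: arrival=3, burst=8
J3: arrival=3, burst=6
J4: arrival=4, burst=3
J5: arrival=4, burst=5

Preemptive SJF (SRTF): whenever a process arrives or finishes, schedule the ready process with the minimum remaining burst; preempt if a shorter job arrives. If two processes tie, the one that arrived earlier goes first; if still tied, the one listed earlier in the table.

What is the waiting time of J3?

11

Schedule: | J1 0-6 | J4 6-9 | J5 9-14 | J3 14-20 | J2 20-28 |
Completion: J1=6  J2=28  J3=20  J4=9  J5=14
Turnaround (C−A): J1=6  J2=25  J3=17  J4=5  J5=10
Waiting(J3) = turnaround − burst = 17 − 6 = 11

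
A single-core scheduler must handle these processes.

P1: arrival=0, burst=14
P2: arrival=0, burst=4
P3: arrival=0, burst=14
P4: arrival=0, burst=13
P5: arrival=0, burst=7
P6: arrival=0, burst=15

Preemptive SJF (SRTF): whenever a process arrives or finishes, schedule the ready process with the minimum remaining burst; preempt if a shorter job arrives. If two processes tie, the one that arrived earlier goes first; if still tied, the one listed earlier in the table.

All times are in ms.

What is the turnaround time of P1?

38

Timeline: | P2 0-4 | P5 4-11 | P4 11-24 | P1 24-38 | P3 38-52 | P6 52-67 |
Completion: P1=38  P2=4  P3=52  P4=24  P5=11  P6=67
Turnaround (C−A): P1=38  P2=4  P3=52  P4=24  P5=11  P6=67
Turnaround(P1) = completion − arrival = 38 − 0 = 38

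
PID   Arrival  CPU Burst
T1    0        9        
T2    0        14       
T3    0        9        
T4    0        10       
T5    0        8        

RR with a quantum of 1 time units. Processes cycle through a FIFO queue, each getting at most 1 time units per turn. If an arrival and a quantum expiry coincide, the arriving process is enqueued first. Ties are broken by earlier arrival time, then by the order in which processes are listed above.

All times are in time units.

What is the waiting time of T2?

36

Schedule: | T1 0-1 | T2 1-2 | T3 2-3 | T4 3-4 | T5 4-5 | T1 5-6 | T2 6-7 | T3 7-8 | T4 8-9 | T5 9-10 | T1 10-11 | T2 11-12 | T3 12-13 | T4 13-14 | T5 14-15 | T1 15-16 | T2 16-17 | T3 17-18 | T4 18-19 | T5 19-20 | T1 20-21 | T2 21-22 | T3 22-23 | T4 23-24 | T5 24-25 | T1 25-26 | T2 26-27 | T3 27-28 | T4 28-29 | T5 29-30 | T1 30-31 | T2 31-32 | T3 32-33 | T4 33-34 | T5 34-35 | T1 35-36 | T2 36-37 | T3 37-38 | T4 38-39 | T5 39-40 | T1 40-41 | T2 41-42 | T3 42-43 | T4 43-44 | T2 44-45 | T4 45-46 | T2 46-50 |
Completion: T1=41  T2=50  T3=43  T4=46  T5=40
Waiting(T2) = turnaround − burst = 50 − 14 = 36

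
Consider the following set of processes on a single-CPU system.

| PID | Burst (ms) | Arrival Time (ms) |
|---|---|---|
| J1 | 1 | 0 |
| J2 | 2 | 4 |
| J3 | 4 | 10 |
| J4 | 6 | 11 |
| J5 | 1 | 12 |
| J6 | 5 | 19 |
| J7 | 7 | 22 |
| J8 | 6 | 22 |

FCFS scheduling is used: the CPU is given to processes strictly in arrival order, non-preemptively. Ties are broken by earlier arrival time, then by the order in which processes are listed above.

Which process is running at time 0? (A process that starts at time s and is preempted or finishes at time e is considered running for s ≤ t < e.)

Timeline: | J1 0-1 | idle 1-4 | J2 4-6 | idle 6-10 | J3 10-14 | J4 14-20 | J5 20-21 | J6 21-26 | J7 26-33 | J8 33-39 |
Completion: J1=1  J2=6  J3=14  J4=20  J5=21  J6=26  J7=33  J8=39
Turnaround (C−A): J1=1  J2=2  J3=4  J4=9  J5=9  J6=7  J7=11  J8=17

J1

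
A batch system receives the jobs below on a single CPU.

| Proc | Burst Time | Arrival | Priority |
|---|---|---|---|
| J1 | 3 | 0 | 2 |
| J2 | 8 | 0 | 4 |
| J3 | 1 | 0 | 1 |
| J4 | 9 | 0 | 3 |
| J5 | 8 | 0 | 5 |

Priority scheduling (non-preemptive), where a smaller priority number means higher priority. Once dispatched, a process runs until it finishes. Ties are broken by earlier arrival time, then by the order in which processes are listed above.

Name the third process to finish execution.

J4

Schedule: | J3 0-1 | J1 1-4 | J4 4-13 | J2 13-21 | J5 21-29 |
Completion: J1=4  J2=21  J3=1  J4=13  J5=29
Turnaround (C−A): J1=4  J2=21  J3=1  J4=13  J5=29
Finish order: J3 → J1 → J4 → J2 → J5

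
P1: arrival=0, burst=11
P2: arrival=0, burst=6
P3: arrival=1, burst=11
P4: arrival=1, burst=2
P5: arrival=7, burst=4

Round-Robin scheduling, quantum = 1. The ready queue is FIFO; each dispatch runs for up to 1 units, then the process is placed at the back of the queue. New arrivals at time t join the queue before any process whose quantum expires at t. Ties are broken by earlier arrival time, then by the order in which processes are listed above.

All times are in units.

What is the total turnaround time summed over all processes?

Gantt: | P1 0-1 | P2 1-2 | P3 2-3 | P4 3-4 | P1 4-5 | P2 5-6 | P3 6-7 | P4 7-8 | P1 8-9 | P2 9-10 | P5 10-11 | P3 11-12 | P1 12-13 | P2 13-14 | P5 14-15 | P3 15-16 | P1 16-17 | P2 17-18 | P5 18-19 | P3 19-20 | P1 20-21 | P2 21-22 | P5 22-23 | P3 23-24 | P1 24-25 | P3 25-26 | P1 26-27 | P3 27-28 | P1 28-29 | P3 29-30 | P1 30-31 | P3 31-32 | P1 32-33 | P3 33-34 |
Completion: P1=33  P2=22  P3=34  P4=8  P5=23
Turnaround (C−A): P1=33  P2=22  P3=33  P4=7  P5=16
Turnaround = completion − arrival: P1=33, P2=22, P3=33, P4=7, P5=16
Total turnaround = 33 + 22 + 33 + 7 + 16 = 111

111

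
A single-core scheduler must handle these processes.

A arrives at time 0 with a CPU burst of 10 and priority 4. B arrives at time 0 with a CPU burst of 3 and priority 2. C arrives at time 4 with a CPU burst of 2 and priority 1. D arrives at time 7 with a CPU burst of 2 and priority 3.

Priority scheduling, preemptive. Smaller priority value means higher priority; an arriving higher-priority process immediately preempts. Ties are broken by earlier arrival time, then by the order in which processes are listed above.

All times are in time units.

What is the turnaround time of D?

Gantt: | B 0-3 | A 3-4 | C 4-6 | A 6-7 | D 7-9 | A 9-17 |
Completion: A=17  B=3  C=6  D=9
Turnaround(D) = completion − arrival = 9 − 7 = 2

2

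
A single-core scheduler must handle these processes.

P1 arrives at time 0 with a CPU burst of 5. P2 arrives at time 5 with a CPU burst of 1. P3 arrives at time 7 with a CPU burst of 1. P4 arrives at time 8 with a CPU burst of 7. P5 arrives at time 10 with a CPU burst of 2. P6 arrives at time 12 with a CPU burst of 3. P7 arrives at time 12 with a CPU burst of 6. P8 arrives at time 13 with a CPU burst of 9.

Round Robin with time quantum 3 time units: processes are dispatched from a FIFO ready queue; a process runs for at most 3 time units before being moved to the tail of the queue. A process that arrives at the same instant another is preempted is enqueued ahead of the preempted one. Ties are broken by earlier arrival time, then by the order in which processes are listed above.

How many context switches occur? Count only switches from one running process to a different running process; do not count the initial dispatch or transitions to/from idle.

Gantt: | P1 0-5 | P2 5-6 | idle 6-7 | P3 7-8 | P4 8-11 | P5 11-13 | P4 13-16 | P6 16-19 | P7 19-22 | P8 22-25 | P4 25-26 | P7 26-29 | P8 29-35 |
Completion: P1=5  P2=6  P3=8  P4=26  P5=13  P6=19  P7=29  P8=35

10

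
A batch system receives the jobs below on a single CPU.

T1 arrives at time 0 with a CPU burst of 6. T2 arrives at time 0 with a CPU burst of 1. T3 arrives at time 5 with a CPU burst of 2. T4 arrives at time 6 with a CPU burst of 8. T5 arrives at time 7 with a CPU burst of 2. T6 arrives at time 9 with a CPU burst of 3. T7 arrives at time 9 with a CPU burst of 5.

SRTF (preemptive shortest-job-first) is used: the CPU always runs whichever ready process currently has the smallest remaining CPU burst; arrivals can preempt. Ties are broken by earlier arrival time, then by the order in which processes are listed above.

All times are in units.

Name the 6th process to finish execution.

T7

Timeline: | T2 0-1 | T1 1-7 | T3 7-9 | T5 9-11 | T6 11-14 | T7 14-19 | T4 19-27 |
Completion: T1=7  T2=1  T3=9  T4=27  T5=11  T6=14  T7=19
Turnaround (C−A): T1=7  T2=1  T3=4  T4=21  T5=4  T6=5  T7=10
Finish order: T2 → T1 → T3 → T5 → T6 → T7 → T4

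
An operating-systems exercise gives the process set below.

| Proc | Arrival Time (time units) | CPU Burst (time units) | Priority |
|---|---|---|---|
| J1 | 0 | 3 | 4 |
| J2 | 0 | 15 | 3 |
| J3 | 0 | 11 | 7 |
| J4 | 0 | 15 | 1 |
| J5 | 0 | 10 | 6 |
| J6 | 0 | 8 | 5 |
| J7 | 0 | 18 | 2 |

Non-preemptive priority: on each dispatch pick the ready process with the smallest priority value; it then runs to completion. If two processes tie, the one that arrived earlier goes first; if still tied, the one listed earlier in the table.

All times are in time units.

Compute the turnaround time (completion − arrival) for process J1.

51

Schedule: | J4 0-15 | J7 15-33 | J2 33-48 | J1 48-51 | J6 51-59 | J5 59-69 | J3 69-80 |
Completion: J1=51  J2=48  J3=80  J4=15  J5=69  J6=59  J7=33
Turnaround (C−A): J1=51  J2=48  J3=80  J4=15  J5=69  J6=59  J7=33
Turnaround(J1) = completion − arrival = 51 − 0 = 51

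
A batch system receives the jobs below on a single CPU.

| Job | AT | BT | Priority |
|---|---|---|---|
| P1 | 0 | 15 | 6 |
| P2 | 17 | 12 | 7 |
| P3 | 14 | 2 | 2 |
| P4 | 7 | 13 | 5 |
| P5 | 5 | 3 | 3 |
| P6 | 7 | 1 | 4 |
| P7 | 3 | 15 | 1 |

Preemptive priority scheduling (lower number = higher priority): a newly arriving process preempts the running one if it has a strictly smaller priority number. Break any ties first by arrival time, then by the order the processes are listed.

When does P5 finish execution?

23

Timeline: | P1 0-3 | P7 3-18 | P3 18-20 | P5 20-23 | P6 23-24 | P4 24-37 | P1 37-49 | P2 49-61 |
Completion: P1=49  P2=61  P3=20  P4=37  P5=23  P6=24  P7=18
Turnaround (C−A): P1=49  P2=44  P3=6  P4=30  P5=18  P6=17  P7=15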